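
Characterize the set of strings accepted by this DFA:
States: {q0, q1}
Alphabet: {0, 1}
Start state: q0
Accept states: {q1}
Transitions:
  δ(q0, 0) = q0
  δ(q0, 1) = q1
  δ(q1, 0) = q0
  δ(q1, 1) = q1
Testing a few strings:
  '100' → reject
  '110' → reject
  '01' → accept
  '010' → reject
State roles: q0=last symbol not 1; q1=last symbol is 1
All binary strings ending with 1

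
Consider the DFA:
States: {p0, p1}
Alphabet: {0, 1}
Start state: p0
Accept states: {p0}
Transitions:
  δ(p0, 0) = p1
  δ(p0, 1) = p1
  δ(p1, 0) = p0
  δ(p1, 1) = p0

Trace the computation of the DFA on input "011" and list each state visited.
read '0': p0 → p1
  read '1': p1 → p0
  read '1': p0 → p1
p0 -> p1 -> p0 -> p1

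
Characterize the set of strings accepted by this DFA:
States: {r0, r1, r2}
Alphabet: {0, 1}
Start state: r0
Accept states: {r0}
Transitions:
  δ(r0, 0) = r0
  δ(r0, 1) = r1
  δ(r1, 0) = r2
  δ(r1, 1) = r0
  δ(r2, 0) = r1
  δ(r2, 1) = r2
Testing a few strings:
  '001' → reject
  '0011' → accept
  '01' → reject
  '1' → reject
State roles: r0=value ≡ 0 (mod 3); r1=value ≡ 1 (mod 3); r2=value ≡ 2 (mod 3)
All binary strings representing a multiple of 3 (read in base 2; leading zeros allowed and ε counts as 0)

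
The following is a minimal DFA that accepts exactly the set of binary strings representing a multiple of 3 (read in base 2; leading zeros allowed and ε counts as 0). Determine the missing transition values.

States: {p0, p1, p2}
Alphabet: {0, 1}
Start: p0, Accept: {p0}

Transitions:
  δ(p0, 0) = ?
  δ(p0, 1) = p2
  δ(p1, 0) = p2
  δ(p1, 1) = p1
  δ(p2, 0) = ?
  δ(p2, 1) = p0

From the language and accept set, identify what each state tracks — p0: value ≡ 0 (mod 3); p1: value ≡ 2 (mod 3); p2: value ≡ 1 (mod 3).
Each missing δ(q, a) is the state matching the new tracked value after reading a.
δ(p0, 0) = p0; δ(p2, 0) = p1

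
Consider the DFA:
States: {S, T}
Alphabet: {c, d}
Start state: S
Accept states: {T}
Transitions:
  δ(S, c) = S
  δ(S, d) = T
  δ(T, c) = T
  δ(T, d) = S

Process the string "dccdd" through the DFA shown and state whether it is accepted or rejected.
Processing string "dccdd":
  S --d--> T
  T --c--> T
  T --c--> T
  T --d--> S
  S --d--> T
Final state: T
Accept states: {T}
Yes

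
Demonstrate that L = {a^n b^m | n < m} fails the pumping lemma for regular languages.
Assume L is regular with pumping length p. Idea: pumping up the a-block makes the a-count reach the b-count.
Choose s = a^p b^(p+1) ∈ L. By the pumping lemma, s = xyz with |xy| ≤ p, |y| > 0, so y = a^k with k ≥ 1. Then xy²z = a^(p+k) b^(p+1). Since p+k ≥ p+1, the number of a's is no longer strictly less than the number of b's, so xy²z ∉ L.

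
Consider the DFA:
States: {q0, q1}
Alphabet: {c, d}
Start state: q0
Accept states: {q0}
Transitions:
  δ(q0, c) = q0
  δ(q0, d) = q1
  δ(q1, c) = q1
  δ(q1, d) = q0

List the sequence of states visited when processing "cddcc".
read 'c': q0 → q0
  read 'd': q0 → q1
  read 'd': q1 → q0
  read 'c': q0 → q0
  read 'c': q0 → q0
q0 -> q0 -> q1 -> q0 -> q0 -> q0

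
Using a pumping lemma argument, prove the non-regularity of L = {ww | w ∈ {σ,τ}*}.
Assume L is regular with pumping length p. Idea: pumping the leading σ-block breaks the equality of the two halves.
Choose s = σ^p τ σ^p τ ∈ L (with w = σ^p τ). |s| = 2p+2 ≥ p. By the pumping lemma, s = xyz with |xy| ≤ p, |y| > 0, so y = σ^k with k ≥ 1, in the first σ-block. Then xy²z = σ^(p+k) τ σ^p τ, of length 2p+2+k. If k is odd this length is odd, so it cannot be of the form ww. If k is even, each half has length p+1+k/2 ≤ p+k, so the first half lies entirely inside the leading σ-block and contains no τ, while the second half ends in τ; the halves differ. Either way xy²z ∉ L.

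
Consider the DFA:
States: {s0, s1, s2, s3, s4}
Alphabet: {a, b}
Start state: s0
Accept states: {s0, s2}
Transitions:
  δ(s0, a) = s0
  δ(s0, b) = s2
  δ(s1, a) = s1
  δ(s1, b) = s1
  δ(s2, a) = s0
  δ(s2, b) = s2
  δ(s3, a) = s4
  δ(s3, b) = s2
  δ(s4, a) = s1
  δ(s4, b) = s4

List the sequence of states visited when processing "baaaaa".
read 'b': s0 → s2
  read 'a': s2 → s0
  read 'a': s0 → s0
  read 'a': s0 → s0
  read 'a': s0 → s0
  read 'a': s0 → s0
s0 -> s2 -> s0 -> s0 -> s0 -> s0 -> s0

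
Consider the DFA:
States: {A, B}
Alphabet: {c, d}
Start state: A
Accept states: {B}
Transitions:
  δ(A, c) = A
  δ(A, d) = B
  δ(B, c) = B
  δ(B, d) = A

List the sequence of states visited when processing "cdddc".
read 'c': A → A
  read 'd': A → B
  read 'd': B → A
  read 'd': A → B
  read 'c': B → B
A -> A -> B -> A -> B -> B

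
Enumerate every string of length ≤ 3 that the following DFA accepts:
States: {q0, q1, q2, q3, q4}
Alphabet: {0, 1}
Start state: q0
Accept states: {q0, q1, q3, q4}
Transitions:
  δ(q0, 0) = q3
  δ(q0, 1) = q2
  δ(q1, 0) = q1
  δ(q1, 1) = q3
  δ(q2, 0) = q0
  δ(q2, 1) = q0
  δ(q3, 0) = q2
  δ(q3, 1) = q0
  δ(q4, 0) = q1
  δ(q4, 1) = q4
ε, 0, 01, 10, 11, 000, 001, 010, 100, 110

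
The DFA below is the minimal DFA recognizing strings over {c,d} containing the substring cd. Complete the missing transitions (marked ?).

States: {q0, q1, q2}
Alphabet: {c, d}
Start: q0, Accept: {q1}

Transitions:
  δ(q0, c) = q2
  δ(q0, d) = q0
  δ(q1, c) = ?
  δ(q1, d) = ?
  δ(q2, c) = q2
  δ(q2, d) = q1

From the language and accept set, identify what each state tracks — q0: no c seen yet; q1: substring cd seen; q2: seen a c, waiting for d.
Each missing δ(q, a) is the state matching the new tracked value after reading a.
δ(q1, c) = q1; δ(q1, d) = q1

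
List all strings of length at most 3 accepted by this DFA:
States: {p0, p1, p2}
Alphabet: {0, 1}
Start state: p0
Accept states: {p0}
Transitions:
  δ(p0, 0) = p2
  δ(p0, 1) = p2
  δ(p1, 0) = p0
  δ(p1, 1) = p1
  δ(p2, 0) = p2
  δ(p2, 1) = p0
ε, 01, 11, 001, 101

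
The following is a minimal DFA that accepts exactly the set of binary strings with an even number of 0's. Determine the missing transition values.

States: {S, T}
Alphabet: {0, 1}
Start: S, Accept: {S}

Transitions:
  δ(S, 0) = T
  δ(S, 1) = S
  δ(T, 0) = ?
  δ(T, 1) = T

From the language and accept set, identify what each state tracks — S: even number of 0's so far; T: odd number of 0's so far.
Each missing δ(q, a) is the state matching the new tracked value after reading a.
δ(T, 0) = S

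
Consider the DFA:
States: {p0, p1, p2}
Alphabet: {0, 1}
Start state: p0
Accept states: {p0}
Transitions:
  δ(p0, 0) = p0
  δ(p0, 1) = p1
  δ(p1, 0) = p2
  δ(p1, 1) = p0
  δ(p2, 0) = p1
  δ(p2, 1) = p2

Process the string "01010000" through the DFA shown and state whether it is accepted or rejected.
Processing string "01010000":
  p0 --0--> p0
  p0 --1--> p1
  p1 --0--> p2
  p2 --1--> p2
  p2 --0--> p1
  p1 --0--> p2
  p2 --0--> p1
  p1 --0--> p2
Final state: p2
Accept states: {p0}
No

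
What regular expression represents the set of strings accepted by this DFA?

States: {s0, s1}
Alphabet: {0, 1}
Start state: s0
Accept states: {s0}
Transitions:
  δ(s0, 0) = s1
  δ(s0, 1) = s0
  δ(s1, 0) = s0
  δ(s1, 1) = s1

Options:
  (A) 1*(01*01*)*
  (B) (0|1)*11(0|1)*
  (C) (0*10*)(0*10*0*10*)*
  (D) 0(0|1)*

Check each option against the DFA on short strings; one disagreement eliminates an option:
  (A) 1*(01*01*)*: agrees with the DFA on every string of length ≤ 6
  (B) (0|1)*11(0|1)*: on ε the DFA stays in s0 and accepts (s0 ∈ Accept), but the regex does not match it → eliminate
  (C) (0*10*)(0*10*0*10*)*: on ε the DFA stays in s0 and accepts (s0 ∈ Accept), but the regex does not match it → eliminate
  (D) 0(0|1)*: on ε the DFA stays in s0 and accepts (s0 ∈ Accept), but the regex does not match it → eliminate
Only (A) is consistent with the DFA.
(A) 1*(01*01*)*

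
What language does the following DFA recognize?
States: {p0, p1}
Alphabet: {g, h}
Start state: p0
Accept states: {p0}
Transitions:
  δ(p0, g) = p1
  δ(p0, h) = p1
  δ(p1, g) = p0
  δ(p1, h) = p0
Testing a few strings:
  'ggh' → reject
  'h' → reject
  'ghg' → reject
  'g' → reject
State roles: p0=even length so far; p1=odd length so far
All strings over {g,h} of even length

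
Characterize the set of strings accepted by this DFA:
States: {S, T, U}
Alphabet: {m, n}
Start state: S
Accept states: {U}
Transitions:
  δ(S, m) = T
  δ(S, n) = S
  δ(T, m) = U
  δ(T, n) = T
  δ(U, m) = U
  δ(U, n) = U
Testing a few strings:
  'mm' → accept
  'nmn' → reject
  'n' → reject
  'mmm' → accept
State roles: S=zero m's seen; T=one m seen; U=≥ two m's seen
All strings over {m,n} containing at least two m's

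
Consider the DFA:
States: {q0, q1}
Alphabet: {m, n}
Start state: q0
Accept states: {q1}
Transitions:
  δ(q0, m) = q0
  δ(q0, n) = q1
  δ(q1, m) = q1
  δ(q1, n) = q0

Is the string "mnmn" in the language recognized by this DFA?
Processing string "mnmn":
  q0 --m--> q0
  q0 --n--> q1
  q1 --m--> q1
  q1 --n--> q0
Final state: q0
Accept states: {q1}
No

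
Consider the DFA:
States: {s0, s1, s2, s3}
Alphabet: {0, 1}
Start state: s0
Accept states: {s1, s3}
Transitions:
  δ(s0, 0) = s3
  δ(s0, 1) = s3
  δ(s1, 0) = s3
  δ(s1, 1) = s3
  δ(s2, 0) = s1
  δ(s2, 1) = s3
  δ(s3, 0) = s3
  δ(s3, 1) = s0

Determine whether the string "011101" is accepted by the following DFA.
Processing string "011101":
  s0 --0--> s3
  s3 --1--> s0
  s0 --1--> s3
  s3 --1--> s0
  s0 --0--> s3
  s3 --1--> s0
Final state: s0
Accept states: {s1, s3}
No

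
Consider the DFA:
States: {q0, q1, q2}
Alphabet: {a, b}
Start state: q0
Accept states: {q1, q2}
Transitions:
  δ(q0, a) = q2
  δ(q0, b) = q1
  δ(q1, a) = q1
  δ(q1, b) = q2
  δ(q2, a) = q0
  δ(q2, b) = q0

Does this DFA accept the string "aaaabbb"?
Processing string "aaaabbb":
  q0 --a--> q2
  q2 --a--> q0
  q0 --a--> q2
  q2 --a--> q0
  q0 --b--> q1
  q1 --b--> q2
  q2 --b--> q0
Final state: q0
Accept states: {q1, q2}
No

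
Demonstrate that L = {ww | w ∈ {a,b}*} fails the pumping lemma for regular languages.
Assume L is regular with pumping length p. Idea: pumping the leading a-block breaks the equality of the two halves.
Choose s = a^p b a^p b ∈ L (with w = a^p b). |s| = 2p+2 ≥ p. By the pumping lemma, s = xyz with |xy| ≤ p, |y| > 0, so y = a^k with k ≥ 1, in the first a-block. Then xy²z = a^(p+k) b a^p b, of length 2p+2+k. If k is odd this length is odd, so it cannot be of the form ww. If k is even, each half has length p+1+k/2 ≤ p+k, so the first half lies entirely inside the leading a-block and contains no b, while the second half ends in b; the halves differ. Either way xy²z ∉ L.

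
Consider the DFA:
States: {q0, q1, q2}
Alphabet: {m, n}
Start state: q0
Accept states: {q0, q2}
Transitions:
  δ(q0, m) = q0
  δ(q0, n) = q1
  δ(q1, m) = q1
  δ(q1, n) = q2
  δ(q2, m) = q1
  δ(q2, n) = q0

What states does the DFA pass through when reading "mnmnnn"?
read 'm': q0 → q0
  read 'n': q0 → q1
  read 'm': q1 → q1
  read 'n': q1 → q2
  read 'n': q2 → q0
  read 'n': q0 → q1
q0 -> q0 -> q1 -> q1 -> q2 -> q0 -> q1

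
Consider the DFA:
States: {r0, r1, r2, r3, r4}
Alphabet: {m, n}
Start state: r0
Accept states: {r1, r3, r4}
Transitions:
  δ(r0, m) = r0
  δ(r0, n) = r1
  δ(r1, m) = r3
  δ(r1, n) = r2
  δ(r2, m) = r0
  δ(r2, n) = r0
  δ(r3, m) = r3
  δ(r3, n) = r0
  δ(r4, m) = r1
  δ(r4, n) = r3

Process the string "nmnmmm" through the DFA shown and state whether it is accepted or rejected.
Processing string "nmnmmm":
  r0 --n--> r1
  r1 --m--> r3
  r3 --n--> r0
  r0 --m--> r0
  r0 --m--> r0
  r0 --m--> r0
Final state: r0
Accept states: {r1, r3, r4}
No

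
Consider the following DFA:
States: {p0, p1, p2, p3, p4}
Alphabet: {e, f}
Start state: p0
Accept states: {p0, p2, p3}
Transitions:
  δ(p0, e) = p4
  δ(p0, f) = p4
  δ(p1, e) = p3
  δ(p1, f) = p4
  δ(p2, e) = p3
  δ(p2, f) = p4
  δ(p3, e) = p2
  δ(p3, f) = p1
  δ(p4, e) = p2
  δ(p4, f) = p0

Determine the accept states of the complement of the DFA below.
Complement accept states = All states \ Original accept states
= {p0, p1, p2, p3, p4} \ {p0, p2, p3}
{p1, p4}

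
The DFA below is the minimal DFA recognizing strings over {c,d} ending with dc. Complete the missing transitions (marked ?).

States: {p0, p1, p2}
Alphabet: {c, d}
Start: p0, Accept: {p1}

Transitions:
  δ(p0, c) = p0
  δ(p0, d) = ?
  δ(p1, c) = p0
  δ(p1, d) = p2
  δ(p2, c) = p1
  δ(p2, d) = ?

From the language and accept set, identify what each state tracks — p0: no suffix match; p1: suffix is dc; p2: one trailing d.
Each missing δ(q, a) is the state matching the new tracked value after reading a.
δ(p0, d) = p2; δ(p2, d) = p2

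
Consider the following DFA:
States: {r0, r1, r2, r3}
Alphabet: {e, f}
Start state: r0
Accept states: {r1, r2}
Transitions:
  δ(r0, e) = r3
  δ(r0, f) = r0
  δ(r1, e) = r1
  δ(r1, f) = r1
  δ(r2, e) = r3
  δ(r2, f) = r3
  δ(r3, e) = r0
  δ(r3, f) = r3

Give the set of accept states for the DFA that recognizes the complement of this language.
Complement accept states = All states \ Original accept states
= {r0, r1, r2, r3} \ {r1, r2}
{r0, r3}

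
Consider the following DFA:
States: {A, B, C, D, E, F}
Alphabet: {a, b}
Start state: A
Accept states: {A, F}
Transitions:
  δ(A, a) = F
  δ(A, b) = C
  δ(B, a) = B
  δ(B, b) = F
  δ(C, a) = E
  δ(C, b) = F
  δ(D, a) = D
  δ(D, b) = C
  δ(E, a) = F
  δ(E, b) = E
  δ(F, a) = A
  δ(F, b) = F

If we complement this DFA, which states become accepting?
Complement accept states = All states \ Original accept states
= {A, B, C, D, E, F} \ {A, F}
{B, C, D, E}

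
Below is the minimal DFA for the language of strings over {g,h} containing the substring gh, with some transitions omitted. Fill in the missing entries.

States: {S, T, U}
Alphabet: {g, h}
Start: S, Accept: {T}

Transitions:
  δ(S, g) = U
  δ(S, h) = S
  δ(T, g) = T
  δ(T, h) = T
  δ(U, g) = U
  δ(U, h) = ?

From the language and accept set, identify what each state tracks — S: no g seen yet; T: substring gh seen; U: seen a g, waiting for h.
Each missing δ(q, a) is the state matching the new tracked value after reading a.
δ(U, h) = T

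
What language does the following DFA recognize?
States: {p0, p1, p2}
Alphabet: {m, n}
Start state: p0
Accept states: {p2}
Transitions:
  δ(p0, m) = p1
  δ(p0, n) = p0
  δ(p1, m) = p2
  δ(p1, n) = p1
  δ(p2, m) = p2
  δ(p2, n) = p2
Testing a few strings:
  'nnm' → reject
  'nnnm' → reject
  'mnn' → reject
  'mm' → accept
State roles: p0=zero m's seen; p1=one m seen; p2=≥ two m's seen
All strings over {m,n} containing at least two m's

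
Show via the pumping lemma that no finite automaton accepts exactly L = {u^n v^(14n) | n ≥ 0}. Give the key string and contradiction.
Assume L is regular with pumping length p. Idea: pumping the u-block breaks the 1:14 ratio.
Choose s = u^p v^(14p) (length 15p ≥ p). By the pumping lemma, s = xyz with |xy| ≤ p, |y| > 0, so y = u^k with k ≥ 1. Then xy²z = u^(p+k) v^(14p). For this to be in L we would need 14p = 14(p+k), i.e. 14k = 0, contradicting k ≥ 1. So xy²z ∉ L.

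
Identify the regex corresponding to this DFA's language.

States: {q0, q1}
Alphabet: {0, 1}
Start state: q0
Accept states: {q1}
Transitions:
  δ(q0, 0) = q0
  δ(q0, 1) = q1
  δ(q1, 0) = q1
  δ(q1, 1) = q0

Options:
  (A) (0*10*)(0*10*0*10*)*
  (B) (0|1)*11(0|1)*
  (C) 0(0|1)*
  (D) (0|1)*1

Check each option against the DFA on short strings; one disagreement eliminates an option:
  (A) (0*10*)(0*10*0*10*)*: agrees with the DFA on every string of length ≤ 6
  (B) (0|1)*11(0|1)*: on '1' the DFA goes q0 → q1 and accepts (q1 ∈ Accept), but the regex does not match it → eliminate
  (C) 0(0|1)*: on '0' the DFA goes q0 → q0 and rejects (q0 ∉ Accept), but the regex matches it → eliminate
  (D) (0|1)*1: on '10' the DFA goes q0 → q1 → q1 and accepts (q1 ∈ Accept), but the regex does not match it → eliminate
Only (A) is consistent with the DFA.
(A) (0*10*)(0*10*0*10*)*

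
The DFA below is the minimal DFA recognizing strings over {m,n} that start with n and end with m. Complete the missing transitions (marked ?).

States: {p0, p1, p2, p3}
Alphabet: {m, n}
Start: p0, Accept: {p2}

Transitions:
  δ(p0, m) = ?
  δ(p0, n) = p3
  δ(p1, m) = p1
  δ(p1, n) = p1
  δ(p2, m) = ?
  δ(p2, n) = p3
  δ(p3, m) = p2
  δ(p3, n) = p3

From the language and accept set, identify what each state tracks — p0: no input read; p1: started with m (dead); p2: started with n, last symbol m; p3: started with n, last symbol n.
Each missing δ(q, a) is the state matching the new tracked value after reading a.
δ(p0, m) = p1; δ(p2, m) = p2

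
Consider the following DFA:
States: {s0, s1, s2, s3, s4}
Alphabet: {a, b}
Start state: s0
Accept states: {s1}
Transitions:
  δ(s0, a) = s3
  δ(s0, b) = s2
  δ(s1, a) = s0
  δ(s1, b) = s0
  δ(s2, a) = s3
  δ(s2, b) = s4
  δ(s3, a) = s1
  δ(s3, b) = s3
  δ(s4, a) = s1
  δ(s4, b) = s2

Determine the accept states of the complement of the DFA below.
Complement accept states = All states \ Original accept states
= {s0, s1, s2, s3, s4} \ {s1}
{s0, s2, s3, s4}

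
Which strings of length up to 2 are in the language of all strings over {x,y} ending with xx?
xx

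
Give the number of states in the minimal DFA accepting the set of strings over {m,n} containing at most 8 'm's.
By Myhill–Nerode, count the distinguishable equivalence classes: 10 classes — having seen 0, 1, …, 8, or >8 copies of 'm'; counts 0 through 8 are accepting and >8 is dead.
10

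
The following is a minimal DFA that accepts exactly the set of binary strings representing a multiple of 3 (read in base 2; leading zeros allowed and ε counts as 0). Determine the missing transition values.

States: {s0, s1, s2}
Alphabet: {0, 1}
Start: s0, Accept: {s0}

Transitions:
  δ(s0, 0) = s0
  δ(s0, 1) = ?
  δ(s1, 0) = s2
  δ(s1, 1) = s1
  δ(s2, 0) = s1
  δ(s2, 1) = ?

From the language and accept set, identify what each state tracks — s0: value ≡ 0 (mod 3); s1: value ≡ 2 (mod 3); s2: value ≡ 1 (mod 3).
Each missing δ(q, a) is the state matching the new tracked value after reading a.
δ(s0, 1) = s2; δ(s2, 1) = s0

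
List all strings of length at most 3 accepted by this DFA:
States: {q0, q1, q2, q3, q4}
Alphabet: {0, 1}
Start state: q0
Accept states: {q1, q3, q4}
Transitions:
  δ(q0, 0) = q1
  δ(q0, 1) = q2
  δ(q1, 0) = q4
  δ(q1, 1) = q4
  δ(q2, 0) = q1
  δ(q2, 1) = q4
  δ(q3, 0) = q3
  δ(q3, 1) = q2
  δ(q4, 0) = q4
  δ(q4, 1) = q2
0, 00, 01, 10, 11, 000, 010, 100, 101, 110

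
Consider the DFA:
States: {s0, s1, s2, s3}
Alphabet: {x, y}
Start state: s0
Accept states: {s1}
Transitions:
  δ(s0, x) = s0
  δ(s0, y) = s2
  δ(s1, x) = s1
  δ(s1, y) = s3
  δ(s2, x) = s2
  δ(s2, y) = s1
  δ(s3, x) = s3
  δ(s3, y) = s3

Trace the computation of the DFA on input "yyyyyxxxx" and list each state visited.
read 'y': s0 → s2
  read 'y': s2 → s1
  read 'y': s1 → s3
  read 'y': s3 → s3
  read 'y': s3 → s3
  read 'x': s3 → s3
  read 'x': s3 → s3
  read 'x': s3 → s3
  read 'x': s3 → s3
s0 -> s2 -> s1 -> s3 -> s3 -> s3 -> s3 -> s3 -> s3 -> s3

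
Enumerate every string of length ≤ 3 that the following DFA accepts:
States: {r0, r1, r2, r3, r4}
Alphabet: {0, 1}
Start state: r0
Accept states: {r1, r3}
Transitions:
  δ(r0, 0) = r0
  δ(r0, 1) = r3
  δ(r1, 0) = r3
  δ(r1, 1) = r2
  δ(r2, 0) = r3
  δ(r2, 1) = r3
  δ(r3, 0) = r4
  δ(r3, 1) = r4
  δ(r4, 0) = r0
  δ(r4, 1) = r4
1, 01, 001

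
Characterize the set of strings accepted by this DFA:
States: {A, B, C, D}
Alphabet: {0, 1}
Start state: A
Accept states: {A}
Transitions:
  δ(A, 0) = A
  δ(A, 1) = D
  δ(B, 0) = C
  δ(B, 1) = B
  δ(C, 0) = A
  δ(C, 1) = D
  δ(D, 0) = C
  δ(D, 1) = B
Testing a few strings:
  '10' → reject
  '100' → accept
  '0' → accept
  '1' → reject
State roles: A=value ≡ 0 (mod 4); B=value ≡ 3 (mod 4); C=value ≡ 2 (mod 4); D=value ≡ 1 (mod 4)
All binary strings representing a multiple of 4 (read in base 2; leading zeros allowed and ε counts as 0)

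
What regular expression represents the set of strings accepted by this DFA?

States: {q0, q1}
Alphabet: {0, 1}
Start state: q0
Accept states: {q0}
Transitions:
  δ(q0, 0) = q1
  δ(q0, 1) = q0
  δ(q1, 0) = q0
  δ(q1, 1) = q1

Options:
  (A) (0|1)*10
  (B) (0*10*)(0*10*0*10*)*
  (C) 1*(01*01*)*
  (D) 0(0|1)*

Check each option against the DFA on short strings; one disagreement eliminates an option:
  (A) (0|1)*10: on ε the DFA stays in q0 and accepts (q0 ∈ Accept), but the regex does not match it → eliminate
  (B) (0*10*)(0*10*0*10*)*: on ε the DFA stays in q0 and accepts (q0 ∈ Accept), but the regex does not match it → eliminate
  (C) 1*(01*01*)*: agrees with the DFA on every string of length ≤ 6
  (D) 0(0|1)*: on ε the DFA stays in q0 and accepts (q0 ∈ Accept), but the regex does not match it → eliminate
Only (C) is consistent with the DFA.
(C) 1*(01*01*)*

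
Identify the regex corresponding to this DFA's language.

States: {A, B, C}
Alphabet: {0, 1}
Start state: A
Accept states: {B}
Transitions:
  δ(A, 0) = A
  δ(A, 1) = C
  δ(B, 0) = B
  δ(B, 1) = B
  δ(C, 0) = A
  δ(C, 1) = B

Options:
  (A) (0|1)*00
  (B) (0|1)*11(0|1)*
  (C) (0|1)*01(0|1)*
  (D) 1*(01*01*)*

Check each option against the DFA on short strings; one disagreement eliminates an option:
  (A) (0|1)*00: on '00' the DFA goes A → A → A and rejects (A ∉ Accept), but the regex matches it → eliminate
  (B) (0|1)*11(0|1)*: agrees with the DFA on every string of length ≤ 6
  (C) (0|1)*01(0|1)*: on '01' the DFA goes A → A → C and rejects (C ∉ Accept), but the regex matches it → eliminate
  (D) 1*(01*01*)*: on ε the DFA stays in A and rejects (A ∉ Accept), but the regex matches it → eliminate
Only (B) is consistent with the DFA.
(B) (0|1)*11(0|1)*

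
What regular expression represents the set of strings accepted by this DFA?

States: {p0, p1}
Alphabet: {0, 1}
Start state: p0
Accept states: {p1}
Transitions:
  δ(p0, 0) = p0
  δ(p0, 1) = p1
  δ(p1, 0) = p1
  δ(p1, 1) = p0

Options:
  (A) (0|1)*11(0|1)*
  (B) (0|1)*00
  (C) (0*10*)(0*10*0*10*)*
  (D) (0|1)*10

Check each option against the DFA on short strings; one disagreement eliminates an option:
  (A) (0|1)*11(0|1)*: on '1' the DFA goes p0 → p1 and accepts (p1 ∈ Accept), but the regex does not match it → eliminate
  (B) (0|1)*00: on '1' the DFA goes p0 → p1 and accepts (p1 ∈ Accept), but the regex does not match it → eliminate
  (C) (0*10*)(0*10*0*10*)*: agrees with the DFA on every string of length ≤ 6
  (D) (0|1)*10: on '1' the DFA goes p0 → p1 and accepts (p1 ∈ Accept), but the regex does not match it → eliminate
Only (C) is consistent with the DFA.
(C) (0*10*)(0*10*0*10*)*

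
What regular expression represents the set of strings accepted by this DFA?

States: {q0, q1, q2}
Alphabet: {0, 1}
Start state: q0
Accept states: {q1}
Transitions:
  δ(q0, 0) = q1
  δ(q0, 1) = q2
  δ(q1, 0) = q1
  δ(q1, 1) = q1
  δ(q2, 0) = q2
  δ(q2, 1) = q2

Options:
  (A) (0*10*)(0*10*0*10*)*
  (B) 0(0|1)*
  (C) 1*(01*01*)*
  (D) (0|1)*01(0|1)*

Check each option against the DFA on short strings; one disagreement eliminates an option:
  (A) (0*10*)(0*10*0*10*)*: on '0' the DFA goes q0 → q1 and accepts (q1 ∈ Accept), but the regex does not match it → eliminate
  (B) 0(0|1)*: agrees with the DFA on every string of length ≤ 6
  (C) 1*(01*01*)*: on ε the DFA stays in q0 and rejects (q0 ∉ Accept), but the regex matches it → eliminate
  (D) (0|1)*01(0|1)*: on '0' the DFA goes q0 → q1 and accepts (q1 ∈ Accept), but the regex does not match it → eliminate
Only (B) is consistent with the DFA.
(B) 0(0|1)*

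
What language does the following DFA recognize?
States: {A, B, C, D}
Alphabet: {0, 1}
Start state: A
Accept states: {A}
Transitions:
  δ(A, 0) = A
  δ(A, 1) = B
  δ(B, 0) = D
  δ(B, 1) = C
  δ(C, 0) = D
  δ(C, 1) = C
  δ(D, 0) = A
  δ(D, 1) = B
Testing a few strings:
  '001' → reject
  '11' → reject
  '100' → accept
  '101' → reject
State roles: A=value ≡ 0 (mod 4); B=value ≡ 1 (mod 4); C=value ≡ 3 (mod 4); D=value ≡ 2 (mod 4)
All binary strings representing a multiple of 4 (read in base 2; leading zeros allowed and ε counts as 0)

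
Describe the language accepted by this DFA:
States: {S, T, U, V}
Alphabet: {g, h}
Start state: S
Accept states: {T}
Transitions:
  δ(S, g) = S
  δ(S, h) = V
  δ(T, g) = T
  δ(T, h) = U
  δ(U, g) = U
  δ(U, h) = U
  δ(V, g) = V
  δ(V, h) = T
Testing a few strings:
  'hg' → reject
  'hhgg' → accept
  'ghh' → accept
  'ggh' → reject
State roles: S=zero h's; T=two h's; U=≥ three h's (dead); V=one h
All strings over {g,h} containing exactly two h's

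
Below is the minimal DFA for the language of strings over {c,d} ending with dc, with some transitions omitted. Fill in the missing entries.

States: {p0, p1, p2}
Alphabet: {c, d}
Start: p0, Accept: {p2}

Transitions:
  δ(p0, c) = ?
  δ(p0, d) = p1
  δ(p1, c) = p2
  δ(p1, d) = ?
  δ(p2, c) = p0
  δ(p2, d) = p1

From the language and accept set, identify what each state tracks — p0: no suffix match; p1: one trailing d; p2: suffix is dc.
Each missing δ(q, a) is the state matching the new tracked value after reading a.
δ(p0, c) = p0; δ(p1, d) = p1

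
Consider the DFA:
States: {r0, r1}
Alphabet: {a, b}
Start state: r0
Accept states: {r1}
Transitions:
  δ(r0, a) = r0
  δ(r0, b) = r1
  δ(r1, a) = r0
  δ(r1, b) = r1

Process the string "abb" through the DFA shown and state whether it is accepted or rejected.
Processing string "abb":
  r0 --a--> r0
  r0 --b--> r1
  r1 --b--> r1
Final state: r1
Accept states: {r1}
Yes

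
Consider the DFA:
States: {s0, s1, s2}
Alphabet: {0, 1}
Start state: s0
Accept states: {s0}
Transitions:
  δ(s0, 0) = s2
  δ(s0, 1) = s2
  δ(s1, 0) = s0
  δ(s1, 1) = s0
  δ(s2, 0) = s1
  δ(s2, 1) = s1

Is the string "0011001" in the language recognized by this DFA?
Processing string "0011001":
  s0 --0--> s2
  s2 --0--> s1
  s1 --1--> s0
  s0 --1--> s2
  s2 --0--> s1
  s1 --0--> s0
  s0 --1--> s2
Final state: s2
Accept states: {s0}
No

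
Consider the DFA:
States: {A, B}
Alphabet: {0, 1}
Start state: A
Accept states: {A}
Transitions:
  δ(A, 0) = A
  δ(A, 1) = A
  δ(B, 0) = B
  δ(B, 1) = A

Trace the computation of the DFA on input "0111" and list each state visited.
read '0': A → A
  read '1': A → A
  read '1': A → A
  read '1': A → A
A -> A -> A -> A -> A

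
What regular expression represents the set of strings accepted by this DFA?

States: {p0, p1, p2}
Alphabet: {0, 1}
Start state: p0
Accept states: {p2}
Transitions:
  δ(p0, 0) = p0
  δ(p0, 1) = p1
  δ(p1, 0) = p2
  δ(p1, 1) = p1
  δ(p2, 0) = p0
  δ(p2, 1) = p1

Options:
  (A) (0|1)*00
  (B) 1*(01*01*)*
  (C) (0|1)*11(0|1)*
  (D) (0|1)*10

Check each option against the DFA on short strings; one disagreement eliminates an option:
  (A) (0|1)*00: on '00' the DFA goes p0 → p0 → p0 and rejects (p0 ∉ Accept), but the regex matches it → eliminate
  (B) 1*(01*01*)*: on ε the DFA stays in p0 and rejects (p0 ∉ Accept), but the regex matches it → eliminate
  (C) (0|1)*11(0|1)*: on '10' the DFA goes p0 → p1 → p2 and accepts (p2 ∈ Accept), but the regex does not match it → eliminate
  (D) (0|1)*10: agrees with the DFA on every string of length ≤ 6
Only (D) is consistent with the DFA.
(D) (0|1)*10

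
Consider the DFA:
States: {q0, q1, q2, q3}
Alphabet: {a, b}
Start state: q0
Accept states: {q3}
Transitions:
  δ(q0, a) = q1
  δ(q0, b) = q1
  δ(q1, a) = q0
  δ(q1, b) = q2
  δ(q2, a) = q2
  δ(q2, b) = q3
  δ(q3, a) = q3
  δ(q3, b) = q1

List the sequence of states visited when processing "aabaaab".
read 'a': q0 → q1
  read 'a': q1 → q0
  read 'b': q0 → q1
  read 'a': q1 → q0
  read 'a': q0 → q1
  read 'a': q1 → q0
  read 'b': q0 → q1
q0 -> q1 -> q0 -> q1 -> q0 -> q1 -> q0 -> q1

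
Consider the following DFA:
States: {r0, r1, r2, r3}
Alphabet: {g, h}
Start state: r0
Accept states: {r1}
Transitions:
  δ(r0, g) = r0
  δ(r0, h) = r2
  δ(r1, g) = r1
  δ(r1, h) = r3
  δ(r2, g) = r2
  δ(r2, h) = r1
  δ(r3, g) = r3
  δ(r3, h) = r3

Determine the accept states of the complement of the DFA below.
Complement accept states = All states \ Original accept states
= {r0, r1, r2, r3} \ {r1}
{r0, r2, r3}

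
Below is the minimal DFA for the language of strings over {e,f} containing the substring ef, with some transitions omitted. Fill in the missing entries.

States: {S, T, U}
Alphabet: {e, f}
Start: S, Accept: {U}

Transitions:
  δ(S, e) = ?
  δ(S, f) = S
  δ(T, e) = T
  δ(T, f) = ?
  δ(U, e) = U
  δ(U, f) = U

From the language and accept set, identify what each state tracks — S: no e seen yet; T: seen a e, waiting for f; U: substring ef seen.
Each missing δ(q, a) is the state matching the new tracked value after reading a.
δ(S, e) = T; δ(T, f) = U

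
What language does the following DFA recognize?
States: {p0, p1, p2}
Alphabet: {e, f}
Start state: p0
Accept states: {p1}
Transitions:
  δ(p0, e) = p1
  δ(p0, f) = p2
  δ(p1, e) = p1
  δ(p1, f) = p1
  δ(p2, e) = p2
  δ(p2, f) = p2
Testing a few strings:
  'f' → reject
  'fee' → reject
  'e' → accept
  'ef' → accept
State roles: p0=no input read; p1=started with e; p2=started with f (dead)
All strings over {e,f} starting with e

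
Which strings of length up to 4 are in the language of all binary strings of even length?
ε, 00, 01, 10, 11, 0000, 0001, 0010, 0011, 0100, 0101, 0110, 0111, 1000, 1001, 1010, 1011, 1100, 1101, 1110, 1111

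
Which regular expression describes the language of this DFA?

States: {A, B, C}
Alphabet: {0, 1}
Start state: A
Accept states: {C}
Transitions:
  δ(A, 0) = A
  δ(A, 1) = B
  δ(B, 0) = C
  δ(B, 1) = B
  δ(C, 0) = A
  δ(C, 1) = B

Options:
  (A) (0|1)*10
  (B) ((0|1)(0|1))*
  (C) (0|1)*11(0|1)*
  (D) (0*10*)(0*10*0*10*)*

Check each option against the DFA on short strings; one disagreement eliminates an option:
  (A) (0|1)*10: agrees with the DFA on every string of length ≤ 6
  (B) ((0|1)(0|1))*: on ε the DFA stays in A and rejects (A ∉ Accept), but the regex matches it → eliminate
  (C) (0|1)*11(0|1)*: on '10' the DFA goes A → B → C and accepts (C ∈ Accept), but the regex does not match it → eliminate
  (D) (0*10*)(0*10*0*10*)*: on '1' the DFA goes A → B and rejects (B ∉ Accept), but the regex matches it → eliminate
Only (A) is consistent with the DFA.
(A) (0|1)*10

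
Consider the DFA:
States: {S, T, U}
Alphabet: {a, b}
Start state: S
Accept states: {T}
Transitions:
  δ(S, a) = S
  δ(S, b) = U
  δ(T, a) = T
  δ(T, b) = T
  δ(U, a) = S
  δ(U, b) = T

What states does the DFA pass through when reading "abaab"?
read 'a': S → S
  read 'b': S → U
  read 'a': U → S
  read 'a': S → S
  read 'b': S → U
S -> S -> U -> S -> S -> U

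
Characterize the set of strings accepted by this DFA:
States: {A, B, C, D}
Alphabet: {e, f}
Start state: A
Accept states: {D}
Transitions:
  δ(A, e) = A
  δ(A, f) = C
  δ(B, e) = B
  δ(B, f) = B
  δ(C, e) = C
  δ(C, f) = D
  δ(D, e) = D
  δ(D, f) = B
Testing a few strings:
  'f' → reject
  'fe' → reject
  'e' → reject
  'eeef' → reject
State roles: A=zero f's; B=≥ three f's (dead); C=one f; D=two f's
All strings over {e,f} containing exactly two f's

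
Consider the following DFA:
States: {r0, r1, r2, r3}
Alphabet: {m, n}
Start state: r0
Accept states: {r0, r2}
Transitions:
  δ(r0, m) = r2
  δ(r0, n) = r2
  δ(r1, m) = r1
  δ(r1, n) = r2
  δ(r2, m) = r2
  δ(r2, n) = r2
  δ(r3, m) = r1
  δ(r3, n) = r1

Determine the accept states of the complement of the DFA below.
Complement accept states = All states \ Original accept states
= {r0, r1, r2, r3} \ {r0, r2}
{r1, r3}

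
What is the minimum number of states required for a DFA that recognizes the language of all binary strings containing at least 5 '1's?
By Myhill–Nerode, count the distinguishable equivalence classes: 6 classes — having seen 0, 1, …, 4, or ≥5 copies of '1'; any two classes i < j (j ≤ 5) are distinguished by the string 1^(5−j), which takes class j to 5 copies (accepted) but leaves class i below 5 (rejected).
6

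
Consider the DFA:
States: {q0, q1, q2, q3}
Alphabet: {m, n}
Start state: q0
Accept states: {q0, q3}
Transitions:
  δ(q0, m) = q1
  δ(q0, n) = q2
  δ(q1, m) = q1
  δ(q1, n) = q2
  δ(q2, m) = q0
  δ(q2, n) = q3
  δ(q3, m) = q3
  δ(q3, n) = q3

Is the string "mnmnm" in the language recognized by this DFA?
Processing string "mnmnm":
  q0 --m--> q1
  q1 --n--> q2
  q2 --m--> q0
  q0 --n--> q2
  q2 --m--> q0
Final state: q0
Accept states: {q0, q3}
Yes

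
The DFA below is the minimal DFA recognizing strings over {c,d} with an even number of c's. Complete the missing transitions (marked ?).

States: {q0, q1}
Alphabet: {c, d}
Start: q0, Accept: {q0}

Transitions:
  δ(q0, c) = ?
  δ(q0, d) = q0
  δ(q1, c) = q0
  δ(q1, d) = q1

From the language and accept set, identify what each state tracks — q0: even number of c's so far; q1: odd number of c's so far.
Each missing δ(q, a) is the state matching the new tracked value after reading a.
δ(q0, c) = q1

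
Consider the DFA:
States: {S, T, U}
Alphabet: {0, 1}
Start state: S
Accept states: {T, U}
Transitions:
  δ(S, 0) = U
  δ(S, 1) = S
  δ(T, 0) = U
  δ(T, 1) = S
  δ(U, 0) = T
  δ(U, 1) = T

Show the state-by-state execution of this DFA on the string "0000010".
read '0': S → U
  read '0': U → T
  read '0': T → U
  read '0': U → T
  read '0': T → U
  read '1': U → T
  read '0': T → U
S -> U -> T -> U -> T -> U -> T -> U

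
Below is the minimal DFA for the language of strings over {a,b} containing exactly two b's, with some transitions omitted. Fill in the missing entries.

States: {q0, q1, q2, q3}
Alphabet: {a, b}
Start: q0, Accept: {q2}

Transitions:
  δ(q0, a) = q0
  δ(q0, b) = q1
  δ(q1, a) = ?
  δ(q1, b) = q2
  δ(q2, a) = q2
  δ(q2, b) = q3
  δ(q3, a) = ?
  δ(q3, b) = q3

From the language and accept set, identify what each state tracks — q0: zero b's; q1: one b; q2: two b's; q3: ≥ three b's (dead).
Each missing δ(q, a) is the state matching the new tracked value after reading a.
δ(q1, a) = q1; δ(q3, a) = q3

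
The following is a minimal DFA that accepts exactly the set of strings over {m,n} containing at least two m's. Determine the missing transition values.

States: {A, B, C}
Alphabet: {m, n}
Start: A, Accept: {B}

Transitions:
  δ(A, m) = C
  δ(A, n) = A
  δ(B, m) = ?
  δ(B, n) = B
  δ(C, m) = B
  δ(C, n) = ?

From the language and accept set, identify what each state tracks — A: zero m's seen; B: ≥ two m's seen; C: one m seen.
Each missing δ(q, a) is the state matching the new tracked value after reading a.
δ(B, m) = B; δ(C, n) = C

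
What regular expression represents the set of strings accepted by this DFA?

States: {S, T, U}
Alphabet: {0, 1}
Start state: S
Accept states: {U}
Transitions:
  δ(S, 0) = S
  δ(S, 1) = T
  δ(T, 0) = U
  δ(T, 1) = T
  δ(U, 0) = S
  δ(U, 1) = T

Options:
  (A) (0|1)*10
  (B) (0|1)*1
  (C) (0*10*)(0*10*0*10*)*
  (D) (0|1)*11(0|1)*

Check each option against the DFA on short strings; one disagreement eliminates an option:
  (A) (0|1)*10: agrees with the DFA on every string of length ≤ 6
  (B) (0|1)*1: on '1' the DFA goes S → T and rejects (T ∉ Accept), but the regex matches it → eliminate
  (C) (0*10*)(0*10*0*10*)*: on '1' the DFA goes S → T and rejects (T ∉ Accept), but the regex matches it → eliminate
  (D) (0|1)*11(0|1)*: on '10' the DFA goes S → T → U and accepts (U ∈ Accept), but the regex does not match it → eliminate
Only (A) is consistent with the DFA.
(A) (0|1)*10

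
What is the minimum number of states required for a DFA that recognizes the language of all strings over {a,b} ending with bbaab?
By Myhill–Nerode, count the distinguishable equivalence classes: 6 classes — one per longest suffix of the input that is a prefix of 'bbaab' (lengths 0 through 5); only the length-5 class is accepting.
6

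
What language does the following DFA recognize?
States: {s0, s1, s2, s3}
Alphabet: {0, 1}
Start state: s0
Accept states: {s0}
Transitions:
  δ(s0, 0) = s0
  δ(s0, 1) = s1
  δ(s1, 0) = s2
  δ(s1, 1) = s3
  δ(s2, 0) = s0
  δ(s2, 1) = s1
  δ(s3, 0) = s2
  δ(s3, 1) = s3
Testing a few strings:
  '10' → reject
  '1' → reject
  '1000' → accept
  '0100' → accept
State roles: s0=value ≡ 0 (mod 4); s1=value ≡ 1 (mod 4); s2=value ≡ 2 (mod 4); s3=value ≡ 3 (mod 4)
All binary strings representing a multiple of 4 (read in base 2; leading zeros allowed and ε counts as 0)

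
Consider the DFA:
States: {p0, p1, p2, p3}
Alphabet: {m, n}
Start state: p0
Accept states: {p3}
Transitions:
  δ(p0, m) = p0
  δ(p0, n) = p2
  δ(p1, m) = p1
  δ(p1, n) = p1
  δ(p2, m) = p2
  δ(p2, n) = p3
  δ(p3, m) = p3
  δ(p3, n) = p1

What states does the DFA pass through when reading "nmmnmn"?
read 'n': p0 → p2
  read 'm': p2 → p2
  read 'm': p2 → p2
  read 'n': p2 → p3
  read 'm': p3 → p3
  read 'n': p3 → p1
p0 -> p2 -> p2 -> p2 -> p3 -> p3 -> p1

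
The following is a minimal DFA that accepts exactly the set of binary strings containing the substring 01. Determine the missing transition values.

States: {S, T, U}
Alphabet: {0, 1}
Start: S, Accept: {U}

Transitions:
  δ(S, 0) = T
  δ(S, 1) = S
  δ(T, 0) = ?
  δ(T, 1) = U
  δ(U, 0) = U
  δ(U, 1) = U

From the language and accept set, identify what each state tracks — S: no 0 seen yet; T: seen a 0, waiting for 1; U: substring 01 seen.
Each missing δ(q, a) is the state matching the new tracked value after reading a.
δ(T, 0) = T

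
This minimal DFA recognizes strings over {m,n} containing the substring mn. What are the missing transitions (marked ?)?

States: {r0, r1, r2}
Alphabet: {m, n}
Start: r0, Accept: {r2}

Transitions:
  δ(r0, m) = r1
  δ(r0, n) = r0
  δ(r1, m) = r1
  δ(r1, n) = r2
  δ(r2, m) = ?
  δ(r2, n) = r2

From the language and accept set, identify what each state tracks — r0: no m seen yet; r1: seen a m, waiting for n; r2: substring mn seen.
Each missing δ(q, a) is the state matching the new tracked value after reading a.
δ(r2, m) = r2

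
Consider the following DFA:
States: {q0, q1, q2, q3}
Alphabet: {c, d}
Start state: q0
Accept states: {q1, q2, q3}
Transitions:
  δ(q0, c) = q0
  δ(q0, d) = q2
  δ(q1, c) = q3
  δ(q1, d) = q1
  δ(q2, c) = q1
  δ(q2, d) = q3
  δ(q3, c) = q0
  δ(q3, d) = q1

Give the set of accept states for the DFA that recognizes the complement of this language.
Complement accept states = All states \ Original accept states
= {q0, q1, q2, q3} \ {q1, q2, q3}
{q0}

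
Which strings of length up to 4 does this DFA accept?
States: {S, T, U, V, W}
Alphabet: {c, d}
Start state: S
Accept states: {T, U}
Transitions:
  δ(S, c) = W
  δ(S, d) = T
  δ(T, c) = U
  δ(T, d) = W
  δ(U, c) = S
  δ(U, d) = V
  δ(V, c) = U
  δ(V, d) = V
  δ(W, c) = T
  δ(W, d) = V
d, cc, dc, ccc, cdc, ddc, ccdc, cddc, dccd, dcdc, ddcc, dddc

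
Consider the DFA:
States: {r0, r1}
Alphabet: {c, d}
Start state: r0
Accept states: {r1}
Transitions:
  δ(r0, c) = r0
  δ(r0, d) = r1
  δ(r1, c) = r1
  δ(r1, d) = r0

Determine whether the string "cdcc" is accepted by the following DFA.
Processing string "cdcc":
  r0 --c--> r0
  r0 --d--> r1
  r1 --c--> r1
  r1 --c--> r1
Final state: r1
Accept states: {r1}
Yes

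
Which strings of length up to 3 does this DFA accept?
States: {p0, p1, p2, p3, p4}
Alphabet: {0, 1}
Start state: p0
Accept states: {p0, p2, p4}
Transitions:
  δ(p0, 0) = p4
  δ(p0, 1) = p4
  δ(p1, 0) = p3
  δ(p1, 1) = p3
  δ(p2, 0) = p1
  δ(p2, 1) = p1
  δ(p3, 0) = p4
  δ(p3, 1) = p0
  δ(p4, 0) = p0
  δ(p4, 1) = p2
ε, 0, 1, 00, 01, 10, 11, 000, 001, 100, 101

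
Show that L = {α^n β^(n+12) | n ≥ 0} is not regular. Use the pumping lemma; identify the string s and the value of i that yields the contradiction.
Assume L is regular with pumping length p. Idea: pumping the α-block breaks the fixed offset of 12.
Choose s = α^p β^(p+12) ∈ L. By the pumping lemma, s = xyz with |xy| ≤ p, |y| > 0, so y = α^k with k ≥ 1. Then xy²z = α^(p+k) β^(p+12). For this to be in L we would need p+12 = (p+k)+12, i.e. k = 0, contradicting k ≥ 1. So xy²z ∉ L.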